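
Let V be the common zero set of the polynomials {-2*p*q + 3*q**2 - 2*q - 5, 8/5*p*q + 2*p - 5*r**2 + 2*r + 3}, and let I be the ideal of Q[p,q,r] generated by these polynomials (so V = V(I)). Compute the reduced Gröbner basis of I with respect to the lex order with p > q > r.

G = {p + 6/5*q**2 - 4/5*q - 5/2*r**2 + r - 1/2, q**3 + 7/12*q**2 - 25/12*q*r**2 + 5/6*q*r - 5/4*q - 25/12}

The reduced Gröbner basis is the canonical form of the ideal for this ordering.

f_1 = -2*p*q + 3*q**2 - 2*q - 5, LT = p*q.
f_2 = 8/5*p*q + 2*p - 5*r**2 + 2*r + 3, LT = p*q.

S(f_1,f_2): lcm = p*q. S = -5/4*p - 3/2*q**2 + q + 25/8*r**2 - 5/4*r + 5/8.
  leading term p: no divisor's leading term divides it; move -5/4*p to the remainder.
  leading term q**2: no divisor's leading term divides it; move -3/2*q**2 to the remainder.
  leading term q: no divisor's leading term divides it; move q to the remainder.
  leading term r**2: no divisor's leading term divides it; move 25/8*r**2 to the remainder.
  leading term r: no divisor's leading term divides it; move -5/4*r to the remainder.
  leading term 1: no divisor's leading term divides it; move 5/8 to the remainder.
  remainder -5/4*p - 3/2*q**2 + q + 25/8*r**2 - 5/4*r + 5/8 ≠ 0; add g_3 = -5/4*p - 3/2*q**2 + q + 25/8*r**2 - 5/4*r + 5/8 to the basis.

S(f_1,g_3): lcm = p*q. S = -6/5*q**3 - 7/10*q**2 + 5/2*q*r**2 - q*r + 3/2*q + 5/2.
  leading term q**3: no divisor's leading term divides it; move -6/5*q**3 to the remainder.
  leading term q**2: no divisor's leading term divides it; move -7/10*q**2 to the remainder.
  leading term q*r**2: no divisor's leading term divides it; move 5/2*q*r**2 to the remainder.
  leading term q*r: no divisor's leading term divides it; move -q*r to the remainder.
  leading term q: no divisor's leading term divides it; move 3/2*q to the remainder.
  leading term 1: no divisor's leading term divides it; move 5/2 to the remainder.
  remainder -6/5*q**3 - 7/10*q**2 + 5/2*q*r**2 - q*r + 3/2*q + 5/2 ≠ 0; add g_4 = -6/5*q**3 - 7/10*q**2 + 5/2*q*r**2 - q*r + 3/2*q + 5/2 to the basis.

S(f_2,g_3): lcm = p*q. S = 5/4*p - 6/5*q**3 + 4/5*q**2 + 5/2*q*r**2 - q*r + 1/2*q - 25/8*r**2 + 5/4*r + 15/8.
  leading term p: subtract (-1)·g_3 from 5/4*p - 6/5*q**3 + 4/5*q**2 + 5/2*q*r**2 - q*r + 1/2*q - 25/8*r**2 + 5/4*r + 15/8 → -6/5*q**3 - 7/10*q**2 + 5/2*q*r**2 - q*r + 3/2*q + 5/2
  leading term q**3: subtract (1)·g_4 from -6/5*q**3 - 7/10*q**2 + 5/2*q*r**2 - q*r + 3/2*q + 5/2 → 0
  remainder 0.

S(f_1,g_4): lcm = p*q**3. S = -7/12*p*q**2 + 25/12*p*q*r**2 - 5/6*p*q*r + 5/4*p*q + 25/12*p - 3/2*q**4 + q**3 + 5/2*q**2.
  leading term p*q**2: subtract (7/24*q)·f_1 from -7/12*p*q**2 + 25/12*p*q*r**2 - 5/6*p*q*r + 5/4*p*q + 25/12*p - 3/2*q**4 + q**3 + 5/2*q**2 → 25/12*p*q*r**2 - 5/6*p*q*r + 5/4*p*q + 25/12*p - 3/2*q**4 + 1/8*q**3 + 37/12*q**2 + 35/24*q
  leading term p*q*r**2: subtract (-25/24*r**2)·f_1 from 25/12*p*q*r**2 - 5/6*p*q*r + 5/4*p*q + 25/12*p - 3/2*q**4 + 1/8*q**3 + 37/12*q**2 + 35/24*q → -5/6*p*q*r + 5/4*p*q + 25/12*p - 3/2*q**4 + 1/8*q**3 + 25/8*q**2*r**2 + 37/12*q**2 - 25/12*q*r**2 + 35/24*q - 125/24*r**2
  leading term p*q*r: subtract (5/12*r)·f_1 from -5/6*p*q*r + 5/4*p*q + 25/12*p - 3/2*q**4 + 1/8*q**3 + 25/8*q**2*r**2 + 37/12*q**2 - 25/12*q*r**2 + 35/24*q - 125/24*r**2 → 5/4*p*q + 25/12*p - 3/2*q**4 + 1/8*q**3 + 25/8*q**2*r**2 - 5/4*q**2*r + 37/12*q**2 - 25/12*q*r**2 + 5/6*q*r + 35/24*q - 125/24*r**2 + 25/12*r
  leading term p*q: subtract (-5/8)·f_1 from 5/4*p*q + 25/12*p - 3/2*q**4 + 1/8*q**3 + 25/8*q**2*r**2 - 5/4*q**2*r + 37/12*q**2 - 25/12*q*r**2 + 5/6*q*r + 35/24*q - 125/24*r**2 + 25/12*r → 25/12*p - 3/2*q**4 + 1/8*q**3 + 25/8*q**2*r**2 - 5/4*q**2*r + 119/24*q**2 - 25/12*q*r**2 + 5/6*q*r + 5/24*q - 125/24*r**2 + 25/12*r - 25/8
  leading term p: subtract (-5/3)·g_3 from 25/12*p - 3/2*q**4 + 1/8*q**3 + 25/8*q**2*r**2 - 5/4*q**2*r + 119/24*q**2 - 25/12*q*r**2 + 5/6*q*r + 5/24*q - 125/24*r**2 + 25/12*r - 25/8 → -3/2*q**4 + 1/8*q**3 + 25/8*q**2*r**2 - 5/4*q**2*r + 59/24*q**2 - 25/12*q*r**2 + 5/6*q*r + 15/8*q - 25/12
  leading term q**4: subtract (5/4*q)·g_4 from -3/2*q**4 + 1/8*q**3 + 25/8*q**2*r**2 - 5/4*q**2*r + 59/24*q**2 - 25/12*q*r**2 + 5/6*q*r + 15/8*q - 25/12 → q**3 + 7/12*q**2 - 25/12*q*r**2 + 5/6*q*r - 5/4*q - 25/12
  leading term q**3: subtract (-5/6)·g_4 from q**3 + 7/12*q**2 - 25/12*q*r**2 + 5/6*q*r - 5/4*q - 25/12 → 0
  remainder 0.

S(f_2,g_4): lcm = p*q**3. S = 2/3*p*q**2 + 25/12*p*q*r**2 - 5/6*p*q*r + 5/4*p*q + 25/12*p - 25/8*q**2*r**2 + 5/4*q**2*r + 15/8*q**2.
  leading term p*q**2: subtract (-1/3*q)·f_1 from 2/3*p*q**2 + 25/12*p*q*r**2 - 5/6*p*q*r + 5/4*p*q + 25/12*p - 25/8*q**2*r**2 + 5/4*q**2*r + 15/8*q**2 → 25/12*p*q*r**2 - 5/6*p*q*r + 5/4*p*q + 25/12*p + q**3 - 25/8*q**2*r**2 + 5/4*q**2*r + 29/24*q**2 - 5/3*q
  leading term p*q*r**2: subtract (-25/24*r**2)·f_1 from 25/12*p*q*r**2 - 5/6*p*q*r + 5/4*p*q + 25/12*p + q**3 - 25/8*q**2*r**2 + 5/4*q**2*r + 29/24*q**2 - 5/3*q → -5/6*p*q*r + 5/4*p*q + 25/12*p + q**3 + 5/4*q**2*r + 29/24*q**2 - 25/12*q*r**2 - 5/3*q - 125/24*r**2
  leading term p*q*r: subtract (5/12*r)·f_1 from -5/6*p*q*r + 5/4*p*q + 25/12*p + q**3 + 5/4*q**2*r + 29/24*q**2 - 25/12*q*r**2 - 5/3*q - 125/24*r**2 → 5/4*p*q + 25/12*p + q**3 + 29/24*q**2 - 25/12*q*r**2 + 5/6*q*r - 5/3*q - 125/24*r**2 + 25/12*r
  leading term p*q: subtract (-5/8)·f_1 from 5/4*p*q + 25/12*p + q**3 + 29/24*q**2 - 25/12*q*r**2 + 5/6*q*r - 5/3*q - 125/24*r**2 + 25/12*r → 25/12*p + q**3 + 37/12*q**2 - 25/12*q*r**2 + 5/6*q*r - 35/12*q - 125/24*r**2 + 25/12*r - 25/8
  leading term p: subtract (-5/3)·g_3 from 25/12*p + q**3 + 37/12*q**2 - 25/12*q*r**2 + 5/6*q*r - 35/12*q - 125/24*r**2 + 25/12*r - 25/8 → q**3 + 7/12*q**2 - 25/12*q*r**2 + 5/6*q*r - 5/4*q - 25/12
  leading term q**3: subtract (-5/6)·g_4 from q**3 + 7/12*q**2 - 25/12*q*r**2 + 5/6*q*r - 5/4*q - 25/12 → 0
  remainder 0.

S(g_3,g_4): leading monomials are coprime, so the S-polynomial reduces to 0 (Buchberger's first criterion).
Every S-polynomial of the final basis reduces to 0, so we have a Gröbner basis.
Inter-reduce: drop elements whose leading term is divisible by another's, tail-reduce, and make monic.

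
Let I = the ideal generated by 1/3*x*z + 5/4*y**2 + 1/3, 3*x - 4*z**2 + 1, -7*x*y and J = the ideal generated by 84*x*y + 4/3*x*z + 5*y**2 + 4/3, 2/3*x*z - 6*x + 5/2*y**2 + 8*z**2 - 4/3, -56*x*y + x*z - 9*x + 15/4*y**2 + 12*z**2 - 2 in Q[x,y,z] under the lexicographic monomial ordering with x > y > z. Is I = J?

For a fixed monomial order, each ideal has a unique reduced Gröbner basis; comparing bases decides equality.
Buchberger on the first generating set:
f_1 = 1/3*x*z + 5/4*y**2 + 1/3, LT = x*z.
f_2 = 3*x - 4*z**2 + 1, LT = x.
f_3 = -7*x*y, LT = x*y.

S(f_1,f_2): lcm = x*z. S = 15/4*y**2 + 4/3*z**3 - 1/3*z + 1.
  reduce S modulo (f_1, f_2, f_3):
  remainder 15/4*y**2 + 4/3*z**3 - 1/3*z + 1 ≠ 0; add g_4 = 15/4*y**2 + 4/3*z**3 - 1/3*z + 1 to the basis.

S(f_1,f_3): lcm = x*y*z. S = 15/4*y**3 + y.
  reduce S modulo (f_1, f_2, f_3, g_4):
  remainder -4/3*y*z**3 + 1/3*y*z ≠ 0; add g_5 = -4/3*y*z**3 + 1/3*y*z to the basis.

S(f_2,f_3): lcm = x*y. S = -4/3*y*z**2 + 1/3*y.
  reduce S modulo (f_1, f_2, f_3, g_4, g_5):
  remainder -4/3*y*z**2 + 1/3*y ≠ 0; add g_6 = -4/3*y*z**2 + 1/3*y to the basis.

S(f_3,g_4): lcm = x*y**2. S = -16/45*x*z**3 + 4/45*x*z - 4/15*x.
  reduce S modulo (f_1, f_2, f_3, g_4, g_5, g_6):
  remainder -64/135*z**5 + 32/135*z**3 - 16/45*z**2 - 4/135*z + 4/45 ≠ 0; add g_7 = -64/135*z**5 + 32/135*z**3 - 16/45*z**2 - 4/135*z + 4/45 to the basis.

The other S-polynomials (S(f_1,g_4), S(f_2,g_4), S(f_1,g_5), S(f_2,g_5), S(f_3,g_5), S(g_4,g_5), S(f_1,g_6), S(f_2,g_6), S(f_3,g_6), S(g_4,g_6), S(g_5,g_6), S(f_1,g_7), S(f_2,g_7), S(f_3,g_7), S(g_4,g_7), S(g_5,g_7), S(g_6,g_7)) all reduce to 0 modulo the current basis, so we have a Gröbner basis.
Inter-reduce: drop elements whose leading term is divisible by another's, tail-reduce, and make monic.
Reduced Gröbner basis: {x - 4/3*z**2 + 1/3, y**2 + 16/45*z**3 - 4/45*z + 4/15, y*z**2 - 1/4*y, z**5 - 1/2*z**3 + 3/4*z**2 + 1/16*z - 3/16}.

Buchberger on the second generating set:
h_1 = 84*x*y + 4/3*x*z + 5*y**2 + 4/3, LT = x*y.
h_2 = 2/3*x*z - 6*x + 5/2*y**2 + 8*z**2 - 4/3, LT = x*z.
h_3 = -56*x*y + x*z - 9*x + 15/4*y**2 + 12*z**2 - 2, LT = x*y.

S(h_1,h_2): lcm = x*y*z. S = 9*x*y + 1/63*x*z**2 - 15/4*y**3 + 5/84*y**2*z - 12*y*z**2 + 2*y + 1/63*z.
  reduce S modulo (h_1, h_2, h_3):
  remainder -15/4*y**3 - 15/28*y**2 - 12*y*z**2 + 2*y - 4/21*z**3 + 1/21*z - 1/7 ≠ 0; add k_4 = -15/4*y**3 - 15/28*y**2 - 12*y*z**2 + 2*y - 4/21*z**3 + 1/21*z - 1/7 to the basis.

S(h_1,h_3): lcm = x*y. S = 17/504*x*z - 9/56*x + 85/672*y**2 + 3/14*z**2 - 5/252.
  reduce S modulo (h_1, h_2, h_3, k_4):
  remainder 1/7*x - 4/21*z**2 + 1/21 ≠ 0; add k_5 = 1/7*x - 4/21*z**2 + 1/21 to the basis.

S(h_2,h_3): lcm = x*y*z. S = -9*x*y + 1/56*x*z**2 - 9/56*x*z + 15/4*y**3 + 15/224*y**2*z + 12*y*z**2 - 2*y + 3/14*z**3 - 1/28*z.
  reduce S modulo (h_1, h_2, h_3, k_4, k_5):
  remainder -15/28*y**2 - 4/21*z**3 + 1/21*z - 1/7 ≠ 0; add k_6 = -15/28*y**2 - 4/21*z**3 + 1/21*z - 1/7 to the basis.

S(h_3,k_4): lcm = x*y**3. S = -1/56*x*y**2*z + 1/56*x*y**2 - 16/5*x*y*z**2 + 8/15*x*y - 16/315*x*z**3 + 4/315*x*z - 4/105*x - 15/224*y**4 - 3/14*y**2*z**2 + 1/28*y**2.
  reduce S modulo (h_1, h_2, h_3, k_4, k_5, k_6):
  remainder -4/147*y*z**2 + 1/147*y - 64/945*z**5 + 32/945*z**3 - 16/315*z**2 - 4/945*z + 4/315 ≠ 0; add k_7 = -4/147*y*z**2 + 1/147*y - 64/945*z**5 + 32/945*z**3 - 16/315*z**2 - 4/945*z + 4/315 to the basis.

S(h_1,k_5): lcm = x*y. S = 1/63*x*z + 5/84*y**2 + 4/3*y*z**2 - 1/3*y + 1/63.
  reduce S modulo (h_1, h_2, h_3, k_4, k_5, k_6, k_7):
  remainder -448/135*z**5 + 224/135*z**3 - 112/45*z**2 - 28/135*z + 28/45 ≠ 0; add k_8 = -448/135*z**5 + 224/135*z**3 - 112/45*z**2 - 28/135*z + 28/45 to the basis.

The other S-polynomials (S(h_1,k_4), S(h_2,k_4), S(h_2,k_5), S(h_3,k_5), S(k_4,k_5), S(h_1,k_6), S(h_2,k_6), S(h_3,k_6), S(k_4,k_6), S(k_5,k_6), S(h_1,k_7), S(h_2,k_7), S(h_3,k_7), S(k_4,k_7), S(k_5,k_7), S(k_6,k_7), S(h_1,k_8), S(h_2,k_8), S(h_3,k_8), S(k_4,k_8), S(k_5,k_8), S(k_6,k_8), S(k_7,k_8)) all reduce to 0 modulo the current basis, so we have a Gröbner basis.
Inter-reduce: drop elements whose leading term is divisible by another's, tail-reduce, and make monic.
Reduced Gröbner basis: {x - 4/3*z**2 + 1/3, y**2 + 16/45*z**3 - 4/45*z + 4/15, y*z**2 - 1/4*y, z**5 - 1/2*z**3 + 3/4*z**2 + 1/16*z - 3/16}.

Same reduced basis, so the two generating sets span the same ideal.

Yes, the ideals are equal.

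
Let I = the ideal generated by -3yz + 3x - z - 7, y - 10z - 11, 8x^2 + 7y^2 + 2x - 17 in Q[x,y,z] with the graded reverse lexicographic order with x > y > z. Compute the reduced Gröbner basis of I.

f_1 = -3yz + 3x - z - 7, LT = yz.
f_2 = y - 10z - 11, LT = y.
f_3 = 8x^2 + 7y^2 + 2x - 17, LT = x^2.

S(f_1,f_2): lcm = yz. S = 10z^2 - x + 34/3z + 7/3.
  leading term z^2: no divisor's leading term divides it; move 10z^2 to the remainder.
  leading term x: no divisor's leading term divides it; move -x to the remainder.
  leading term z: no divisor's leading term divides it; move 34/3z to the remainder.
  leading term 1: no divisor's leading term divides it; move 7/3 to the remainder.
  remainder 10z^2 - x + 34/3z + 7/3 ≠ 0; add g_4 = 10z^2 - x + 34/3z + 7/3 to the basis.

The other S-polynomials (S(f_1,f_3), S(f_2,f_3), S(f_1,g_4), S(f_2,g_4), S(f_3,g_4)) all reduce to 0 modulo the current basis, so we have a Gröbner basis.
Inter-reduce: drop elements whose leading term is divisible by another's, tail-reduce, and make monic.

G = {x^2 + 9x + 280/3z + 250/3, z^2 - 1/10x + 17/15z + 7/30, y - 10z - 11}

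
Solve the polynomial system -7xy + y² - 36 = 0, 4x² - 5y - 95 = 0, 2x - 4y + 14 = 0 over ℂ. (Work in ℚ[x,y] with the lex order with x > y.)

{(-5, 1)}

Compute a lex Gröbner basis by Buchberger's algorithm.
f_1 = -7xy + y² - 36, LT = xy.
f_2 = 4x² - 5y - 95, LT = x².
f_3 = 2x - 4y + 14, LT = x.

S(f_1,f_2): lcm = x²y. S = -1/7xy² + 36/7x + 5/4y² + 95/4y.
  leading term xy²: subtract (1/49y)·f_1 from -1/7xy² + 36/7x + 5/4y² + 95/4y → 36/7x - 1/49y³ + 5/4y² + 4799/196y
  leading term x: subtract (18/7)·f_3 from 36/7x - 1/49y³ + 5/4y² + 4799/196y → -1/49y³ + 5/4y² + 6815/196y - 36
  leading term y³: no divisor's leading term divides it; move -1/49y³ to the remainder.
  leading term y²: no divisor's leading term divides it; move 5/4y² to the remainder.
  leading term y: no divisor's leading term divides it; move 6815/196y to the remainder.
  leading term 1: no divisor's leading term divides it; move -36 to the remainder.
  remainder -1/49y³ + 5/4y² + 6815/196y - 36 ≠ 0; add h_4 = -1/49y³ + 5/4y² + 6815/196y - 36 to the basis.

S(f_1,f_3): lcm = xy. S = 13/7y² - 7y + 36/7.
  leading term y²: no divisor's leading term divides it; move 13/7y² to the remainder.
  leading term y: no divisor's leading term divides it; move -7y to the remainder.
  leading term 1: no divisor's leading term divides it; move 36/7 to the remainder.
  remainder 13/7y² - 7y + 36/7 ≠ 0; add h_5 = 13/7y² - 7y + 36/7 to the basis.

S(f_2,f_3): lcm = x². S = 2xy - 7x - 5/4y - 95/4.
  leading term xy: subtract (-2/7)·f_1 from 2xy - 7x - 5/4y - 95/4 → -7x + 2/7y² - 5/4y - 953/28
  leading term x: subtract (-7/2)·f_3 from -7x + 2/7y² - 5/4y - 953/28 → 2/7y² - 61/4y + 419/28
  leading term y²: subtract (2/13)·h_5 from 2/7y² - 61/4y + 419/28 → -737/52y + 737/52
  leading term y: no divisor's leading term divides it; move -737/52y to the remainder.
  leading term 1: no divisor's leading term divides it; move 737/52 to the remainder.
  remainder -737/52y + 737/52 ≠ 0; add h_6 = -737/52y + 737/52 to the basis.

S(f_1,h_4): lcm = xy³. S = 245/4xy² + 6815/4xy - 1764x - 1/7y⁴ + 36/7y².
  leading term xy²: subtract (-35/4y)·f_1 from 245/4xy² + 6815/4xy - 1764x - 1/7y⁴ + 36/7y² → 6815/4xy - 1764x - 1/7y⁴ + 35/4y³ + 36/7y² - 315y
  leading term xy: subtract (-6815/28)·f_1 from 6815/4xy - 1764x - 1/7y⁴ + 35/4y³ + 36/7y² - 315y → -1764x - 1/7y⁴ + 35/4y³ + 6959/28y² - 315y - 61335/7
  leading term x: subtract (-882)·f_3 from -1764x - 1/7y⁴ + 35/4y³ + 6959/28y² - 315y - 61335/7 → -1/7y⁴ + 35/4y³ + 6959/28y² - 3843y + 25101/7
  leading term y⁴: subtract (7y)·h_4 from -1/7y⁴ + 35/4y³ + 6959/28y² - 3843y + 25101/7 → 36/7y² - 3591y + 25101/7
  leading term y²: subtract (36/13)·h_5 from 36/7y² - 3591y + 25101/7 → -46431/13y + 46431/13
  leading term y: subtract (252)·h_6 from -46431/13y + 46431/13 → 0
  remainder 0.

S(f_2,h_4): leading monomials are coprime, so the S-polynomial reduces to 0 (Buchberger's first criterion).
S(f_3,h_4): leading monomials are coprime, so the S-polynomial reduces to 0 (Buchberger's first criterion).
S(f_1,h_5): lcm = xy². S = 49/13xy - 36/13x - 1/7y³ + 36/7y.
  leading term xy: subtract (-7/13)·f_1 from 49/13xy - 36/13x - 1/7y³ + 36/7y → -36/13x - 1/7y³ + 7/13y² + 36/7y - 252/13
  leading term x: subtract (-18/13)·f_3 from -36/13x - 1/7y³ + 7/13y² + 36/7y - 252/13 → -1/7y³ + 7/13y² - 36/91y
  leading term y³: subtract (7)·h_4 from -1/7y³ + 7/13y² - 36/91y → -427/52y² - 12677/52y + 252
  leading term y²: subtract (-2989/676)·h_5 from -427/52y² - 12677/52y + 252 → -46431/169y + 46431/169
  leading term y: subtract (252/13)·h_6 from -46431/169y + 46431/169 → 0
  remainder 0.

S(f_2,h_5): leading monomials are coprime, so the S-polynomial reduces to 0 (Buchberger's first criterion).
S(f_3,h_5): leading monomials are coprime, so the S-polynomial reduces to 0 (Buchberger's first criterion).
S(h_4,h_5): lcm = y³. S = -2989/52y² - 88739/52y + 1764.
  leading term y²: subtract (-20923/676)·h_5 from -2989/52y² - 88739/52y + 1764 → -325017/169y + 325017/169
  leading term y: subtract (1764/13)·h_6 from -325017/169y + 325017/169 → 0
  remainder 0.

S(f_1,h_6): lcm = xy. S = x - 1/7y² + 36/7.
  leading term x: subtract (½)·f_3 from x - 1/7y² + 36/7 → -1/7y² + 2y - 13/7
  leading term y²: subtract (-1/13)·h_5 from -1/7y² + 2y - 13/7 → 19/13y - 19/13
  leading term y: subtract (-76/737)·h_6 from 19/13y - 19/13 → 0
  remainder 0.

S(f_2,h_6): leading monomials are coprime, so the S-polynomial reduces to 0 (Buchberger's first criterion).
S(f_3,h_6): leading monomials are coprime, so the S-polynomial reduces to 0 (Buchberger's first criterion).
S(h_4,h_6): lcm = y³. S = -241/4y² - 6815/4y + 1764.
  leading term y²: subtract (-1687/52)·h_5 from -241/4y² - 6815/4y + 1764 → -25101/13y + 25101/13
  leading term y: subtract (100404/737)·h_6 from -25101/13y + 25101/13 → 0
  remainder 0.

S(h_5,h_6): lcm = y². S = -36/13y + 36/13.
  leading term y: subtract (144/737)·h_6 from -36/13y + 36/13 → 0
  remainder 0.

Every S-polynomial of the final basis reduces to 0, so we have a Gröbner basis.
Inter-reduce: drop elements whose leading term is divisible by another's, tail-reduce, and make monic.
Reduced Gröbner basis: {x + 5, y - 1}.

Elimination: the polynomial y - 1 lies in the elimination ideal for y, so y ∈ {1}. For each such y, the remaining basis elements (now univariate) give the rest of the solution.
  y = 1: the earlier basis element becomes x + 5 = 0, giving x = -5 — point (-5, 1).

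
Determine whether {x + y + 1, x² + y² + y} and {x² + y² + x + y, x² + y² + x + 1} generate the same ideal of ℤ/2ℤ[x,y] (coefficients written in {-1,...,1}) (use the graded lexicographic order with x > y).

No, the ideals differ.

Equality of ideals is decidable: compute both reduced Gröbner bases (unique for the ordering) and check whether they agree.
Buchberger on the first generating set:
f_1 = x + y + 1, LT = x.
f_2 = x² + y² + y, LT = x².

S(f_1,f_2): lcm = x². S = xy + y² + x + y.
  reduce S modulo (f_1, f_2):
  remainder y + 1 ≠ 0; add g_3 = y + 1 to the basis.

The other S-polynomials (S(f_1,g_3), S(f_2,g_3)) all reduce to 0 modulo the current basis, so we have a Gröbner basis.
Inter-reduce: drop elements whose leading term is divisible by another's, tail-reduce, and make monic.
Reduced Gröbner basis: {x, y + 1}.

Buchberger on the second generating set:
h_1 = x² + y² + x + y, LT = x².
h_2 = x² + y² + x + 1, LT = x².

S(h_1,h_2): lcm = x². S = y + 1.
  reduce S modulo (h_1, h_2):
  remainder y + 1 ≠ 0; add k_3 = y + 1 to the basis.

The other S-polynomials (S(h_1,k_3), S(h_2,k_3)) all reduce to 0 modulo the current basis, so we have a Gröbner basis.
Inter-reduce: drop elements whose leading term is divisible by another's, tail-reduce, and make monic.
Reduced Gröbner basis: {x² + x, y + 1}.

These differ, so the ideals are not equal.
The choice of monomial ordering does not affect the verdict — as long as both bases are computed under the same ordering, their equality decides ideal equality.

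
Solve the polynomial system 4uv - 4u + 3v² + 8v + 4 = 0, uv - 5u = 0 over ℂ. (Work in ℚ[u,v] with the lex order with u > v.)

{(0, -2), (0, -2/3), (-119/16, 5)}

Compute a lex Gröbner basis by Buchberger's algorithm.
f_1 = 4uv - 4u + 3v² + 8v + 4, LT = uv.
f_2 = uv - 5u, LT = uv.

S(f_1,f_2): lcm = uv. S = 4u + ¾v² + 2v + 1.
  leading term u: no divisor's leading term divides it; move 4u to the remainder.
  leading term v²: no divisor's leading term divides it; move ¾v² to the remainder.
  leading term v: no divisor's leading term divides it; move 2v to the remainder.
  leading term 1: no divisor's leading term divides it; move 1 to the remainder.
  remainder 4u + ¾v² + 2v + 1 ≠ 0; add h_3 = 4u + ¾v² + 2v + 1 to the basis.

S(f_1,h_3): lcm = uv. S = -u - 3/16v³ + ¼v² + 7/4v + 1.
  leading term u: subtract (-¼)·h_3 from -u - 3/16v³ + ¼v² + 7/4v + 1 → -3/16v³ + 7/16v² + 9/4v + 5/4
  leading term v³: no divisor's leading term divides it; move -3/16v³ to the remainder.
  leading term v²: no divisor's leading term divides it; move 7/16v² to the remainder.
  leading term v: no divisor's leading term divides it; move 9/4v to the remainder.
  leading term 1: no divisor's leading term divides it; move 5/4 to the remainder.
  remainder -3/16v³ + 7/16v² + 9/4v + 5/4 ≠ 0; add h_4 = -3/16v³ + 7/16v² + 9/4v + 5/4 to the basis.

The other S-polynomials (S(f_2,h_3), S(f_1,h_4), S(f_2,h_4), S(h_3,h_4)) all reduce to 0 modulo the current basis, so we have a Gröbner basis.
Inter-reduce: drop elements whose leading term is divisible by another's, tail-reduce, and make monic.
Reduced Gröbner basis: {u + 3/16v² + ½v + ¼, v³ - 7/3v² - 12v - 20/3}.

The lex basis is triangular: the last element involves only v. Solving v³ - 7/3v² - 12v - 20/3 = 0 gives v ∈ {-2, -2/3, 5}; substituting each value into the earlier elements determines the remaining variables.
  v = -2: the earlier basis element becomes u = 0, giving u = 0 — point (0, -2).
  v = -2/3: the earlier basis element becomes u = 0, giving u = 0 — point (0, -2/3).
  v = 5: the earlier basis element becomes u + 119/16 = 0, giving u = -119/16 — point (-119/16, 5).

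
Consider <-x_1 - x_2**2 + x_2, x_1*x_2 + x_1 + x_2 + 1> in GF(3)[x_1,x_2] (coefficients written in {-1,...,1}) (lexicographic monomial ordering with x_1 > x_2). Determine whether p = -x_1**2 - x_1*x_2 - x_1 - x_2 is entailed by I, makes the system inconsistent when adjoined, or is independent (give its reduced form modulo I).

-x_1**2 - x_1*x_2 - x_1 - x_2 lies in I (it reduces to 0).

First compute the reduced Gröbner basis of I by Buchberger's algorithm.
f_1 = -x_1 - x_2**2 + x_2, LT = x_1.
f_2 = x_1*x_2 + x_1 + x_2 + 1, LT = x_1*x_2.

S(f_1,f_2): lcm = x_1*x_2. S = -x_1 + x_2**3 - x_2**2 - x_2 - 1.
  leading term x_1: subtract (1)·f_1 from -x_1 + x_2**3 - x_2**2 - x_2 - 1 → x_2**3 + x_2 - 1
  leading term x_2**3: no divisor's leading term divides it; move x_2**3 to the remainder.
  leading term x_2: no divisor's leading term divides it; move x_2 to the remainder.
  leading term 1: no divisor's leading term divides it; move -1 to the remainder.
  remainder x_2**3 + x_2 - 1 ≠ 0; add h_3 = x_2**3 + x_2 - 1 to the basis.

The other S-polynomials (S(f_1,h_3), S(f_2,h_3)) all reduce to 0 modulo the current basis, so we have a Gröbner basis.
Inter-reduce: drop elements whose leading term is divisible by another's, tail-reduce, and make monic.
Reduced Gröbner basis: {x_1 + x_2**2 - x_2, x_2**3 + x_2 - 1}.
Label its elements g_1 = x_1 + x_2**2 - x_2, g_2 = x_2**3 + x_2 - 1.

Reduce p = -x_1**2 - x_1*x_2 - x_1 - x_2 modulo G:
  leading term x_1**2: subtract (-x_1)·g_1 from -x_1**2 - x_1*x_2 - x_1 - x_2 → x_1*x_2**2 + x_1*x_2 - x_1 - x_2
  leading term x_1*x_2**2: subtract (x_2**2)·g_1 from x_1*x_2**2 + x_1*x_2 - x_1 - x_2 → x_1*x_2 - x_1 - x_2**4 + x_2**3 - x_2
  leading term x_1*x_2: subtract (x_2)·g_1 from x_1*x_2 - x_1 - x_2**4 + x_2**3 - x_2 → -x_1 - x_2**4 + x_2**2 - x_2
  leading term x_1: subtract (-1)·g_1 from -x_1 - x_2**4 + x_2**2 - x_2 → -x_2**4 - x_2**2 + x_2
  leading term x_2**4: subtract (-x_2)·g_2 from -x_2**4 - x_2**2 + x_2 → 0
  normal form = 0.
Since the normal form is 0, p ∈ I.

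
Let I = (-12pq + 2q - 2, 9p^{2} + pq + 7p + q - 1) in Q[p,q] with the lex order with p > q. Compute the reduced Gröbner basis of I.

f_1 = -12pq + 2q - 2, LT = pq.
f_2 = 9p^{2} + pq + 7p + q - 1, LT = p^{2}.

S(f_1,f_2): lcm = p^{2}q. S = -\tfrac{1}{9}pq^{2} - \tfrac{17}{18}pq + \tfrac{1}{6}p - \tfrac{1}{9}q^{2} + \tfrac{1}{9}q.
  reduce S modulo (f_1, f_2):
  remainder \tfrac{1}{6}p - \tfrac{7}{54}q^{2} - \tfrac{1}{36}q + \tfrac{17}{108} ≠ 0; add g_3 = \tfrac{1}{6}p - \tfrac{7}{54}q^{2} - \tfrac{1}{36}q + \tfrac{17}{108} to the basis.

S(f_1,g_3): lcm = pq. S = \tfrac{7}{9}q^{3} + \tfrac{1}{6}q^{2} - \tfrac{10}{9}q + \tfrac{1}{6}.
  reduce S modulo (f_1, f_2, g_3):
  remainder \tfrac{7}{9}q^{3} + \tfrac{1}{6}q^{2} - \tfrac{10}{9}q + \tfrac{1}{6} ≠ 0; add g_4 = \tfrac{7}{9}q^{3} + \tfrac{1}{6}q^{2} - \tfrac{10}{9}q + \tfrac{1}{6} to the basis.

The other S-polynomials (S(f_2,g_3), S(f_1,g_4), S(f_2,g_4), S(g_3,g_4)) all reduce to 0 modulo the current basis, so we have a Gröbner basis.
Inter-reduce: drop elements whose leading term is divisible by another's, tail-reduce, and make monic.

G = {p - \tfrac{7}{9}q^{2} - \tfrac{1}{6}q + \tfrac{17}{18}, q^{3} + \tfrac{3}{14}q^{2} - \tfrac{10}{7}q + \tfrac{3}{14}}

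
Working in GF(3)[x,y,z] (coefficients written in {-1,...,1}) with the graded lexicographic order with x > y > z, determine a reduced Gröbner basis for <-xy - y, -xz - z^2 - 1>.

f_1 = -xy - y, LT = xy.
f_2 = -xz - z^2 - 1, LT = xz.

S(f_1,f_2): lcm = xyz. S = -yz^2 + yz - y.
  leading term yz^2: no divisor's leading term divides it; move -yz^2 to the remainder.
  leading term yz: no divisor's leading term divides it; move yz to the remainder.
  leading term y: no divisor's leading term divides it; move -y to the remainder.
  remainder -yz^2 + yz - y ≠ 0; add g_3 = -yz^2 + yz - y to the basis.

The other S-polynomials (S(f_1,g_3), S(f_2,g_3)) all reduce to 0 modulo the current basis, so we have a Gröbner basis.

G = {yz^2 - yz + y, xy + y, xz + z^2 + 1}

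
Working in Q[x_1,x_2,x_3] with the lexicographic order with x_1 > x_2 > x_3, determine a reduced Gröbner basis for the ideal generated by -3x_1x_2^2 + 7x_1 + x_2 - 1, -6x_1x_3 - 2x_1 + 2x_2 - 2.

G = {x_1x_2^2 - 7/3x_1 - 1/3x_2 + 1/3, x_1x_3 + 1/3x_1 - 1/3x_2 + 1/3, x_2^3 - x_2^2 - x_2x_3 - 8/3x_2 + x_3 + 8/3}

f_1 = -3x_1x_2^2 + 7x_1 + x_2 - 1, LT = x_1x_2^2.
f_2 = -6x_1x_3 - 2x_1 + 2x_2 - 2, LT = x_1x_3.

S(f_1,f_2): lcm = x_1x_2^2x_3. S = -1/3x_1x_2^2 - 7/3x_1x_3 + 1/3x_2^3 - 1/3x_2^2 - 1/3x_2x_3 + 1/3x_3.
  leading term x_1x_2^2: subtract (1/9)·f_1 from -1/3x_1x_2^2 - 7/3x_1x_3 + 1/3x_2^3 - 1/3x_2^2 - 1/3x_2x_3 + 1/3x_3 → -7/3x_1x_3 - 7/9x_1 + 1/3x_2^3 - 1/3x_2^2 - 1/3x_2x_3 - 1/9x_2 + 1/3x_3 + 1/9
  leading term x_1x_3: subtract (7/18)·f_2 from -7/3x_1x_3 - 7/9x_1 + 1/3x_2^3 - 1/3x_2^2 - 1/3x_2x_3 - 1/9x_2 + 1/3x_3 + 1/9 → 1/3x_2^3 - 1/3x_2^2 - 1/3x_2x_3 - 8/9x_2 + 1/3x_3 + 8/9
  leading term x_2^3: no divisor's leading term divides it; move 1/3x_2^3 to the remainder.
  leading term x_2^2: no divisor's leading term divides it; move -1/3x_2^2 to the remainder.
  leading term x_2x_3: no divisor's leading term divides it; move -1/3x_2x_3 to the remainder.
  leading term x_2: no divisor's leading term divides it; move -8/9x_2 to the remainder.
  leading term x_3: no divisor's leading term divides it; move 1/3x_3 to the remainder.
  leading term 1: no divisor's leading term divides it; move 8/9 to the remainder.
  remainder 1/3x_2^3 - 1/3x_2^2 - 1/3x_2x_3 - 8/9x_2 + 1/3x_3 + 8/9 ≠ 0; add g_3 = 1/3x_2^3 - 1/3x_2^2 - 1/3x_2x_3 - 8/9x_2 + 1/3x_3 + 8/9 to the basis.

S(f_1,g_3): lcm = x_1x_2^3. S = x_1x_2^2 + x_1x_2x_3 + 1/3x_1x_2 - x_1x_3 - 8/3x_1 - 1/3x_2^2 + 1/3x_2.
  leading term x_1x_2^2: subtract (-1/3)·f_1 from x_1x_2^2 + x_1x_2x_3 + 1/3x_1x_2 - x_1x_3 - 8/3x_1 - 1/3x_2^2 + 1/3x_2 → x_1x_2x_3 + 1/3x_1x_2 - x_1x_3 - 1/3x_1 - 1/3x_2^2 + 2/3x_2 - 1/3
  leading term x_1x_2x_3: subtract (-1/6x_2)·f_2 from x_1x_2x_3 + 1/3x_1x_2 - x_1x_3 - 1/3x_1 - 1/3x_2^2 + 2/3x_2 - 1/3 → -x_1x_3 - 1/3x_1 + 1/3x_2 - 1/3
  leading term x_1x_3: subtract (1/6)·f_2 from -x_1x_3 - 1/3x_1 + 1/3x_2 - 1/3 → 0
  remainder 0.

S(f_2,g_3): leading monomials are coprime, so the S-polynomial reduces to 0 (Buchberger's first criterion).
Every S-polynomial of the final basis reduces to 0, so we have a Gröbner basis.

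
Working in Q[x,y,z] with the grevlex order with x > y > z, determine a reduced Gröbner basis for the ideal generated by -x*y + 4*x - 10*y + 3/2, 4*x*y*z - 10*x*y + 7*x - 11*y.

G = {y**2*z - 89/40*y**2 - 3/20*y*z + 41/40*y - 21/80, x*y - 4*x + 10*y - 3/2, x*z - 5/2*y*z - 33/16*x + 89/16*y + 3/8*z - 15/16}

f_1 = -x*y + 4*x - 10*y + 3/2, LT = x*y.
f_2 = 4*x*y*z - 10*x*y + 7*x - 11*y, LT = x*y*z.

S(f_1,f_2): lcm = x*y*z. S = 5/2*x*y - 4*x*z + 10*y*z - 7/4*x + 11/4*y - 3/2*z.
  leading term x*y: subtract (-5/2)·f_1 from 5/2*x*y - 4*x*z + 10*y*z - 7/4*x + 11/4*y - 3/2*z → -4*x*z + 10*y*z + 33/4*x - 89/4*y - 3/2*z + 15/4
  leading term x*z: no divisor's leading term divides it; move -4*x*z to the remainder.
  leading term y*z: no divisor's leading term divides it; move 10*y*z to the remainder.
  leading term x: no divisor's leading term divides it; move 33/4*x to the remainder.
  leading term y: no divisor's leading term divides it; move -89/4*y to the remainder.
  leading term z: no divisor's leading term divides it; move -3/2*z to the remainder.
  leading term 1: no divisor's leading term divides it; move 15/4 to the remainder.
  remainder -4*x*z + 10*y*z + 33/4*x - 89/4*y - 3/2*z + 15/4 ≠ 0; add g_3 = -4*x*z + 10*y*z + 33/4*x - 89/4*y - 3/2*z + 15/4 to the basis.

S(f_1,g_3): lcm = x*y*z. S = 5/2*y**2*z + 33/16*x*y - 89/16*y**2 - 4*x*z + 77/8*y*z + 15/16*y - 3/2*z.
  leading term y**2*z: no divisor's leading term divides it; move 5/2*y**2*z to the remainder.
  leading term x*y: subtract (-33/16)·f_1 from 33/16*x*y - 89/16*y**2 - 4*x*z + 77/8*y*z + 15/16*y - 3/2*z → -89/16*y**2 - 4*x*z + 77/8*y*z + 33/4*x - 315/16*y - 3/2*z + 99/32
  leading term y**2: no divisor's leading term divides it; move -89/16*y**2 to the remainder.
  leading term x*z: subtract (1)·g_3 from -4*x*z + 77/8*y*z + 33/4*x - 315/16*y - 3/2*z + 99/32 → -3/8*y*z + 41/16*y - 21/32
  leading term y*z: no divisor's leading term divides it; move -3/8*y*z to the remainder.
  leading term y: no divisor's leading term divides it; move 41/16*y to the remainder.
  leading term 1: no divisor's leading term divides it; move -21/32 to the remainder.
  remainder 5/2*y**2*z - 89/16*y**2 - 3/8*y*z + 41/16*y - 21/32 ≠ 0; add g_4 = 5/2*y**2*z - 89/16*y**2 - 3/8*y*z + 41/16*y - 21/32 to the basis.

S(f_2,g_3): lcm = x*y*z. S = 5/2*y**2*z - 7/16*x*y - 89/16*y**2 - 3/8*y*z + 7/4*x - 29/16*y.
  leading term y**2*z: subtract (1)·g_4 from 5/2*y**2*z - 7/16*x*y - 89/16*y**2 - 3/8*y*z + 7/4*x - 29/16*y → -7/16*x*y + 7/4*x - 35/8*y + 21/32
  leading term x*y: subtract (7/16)·f_1 from -7/16*x*y + 7/4*x - 35/8*y + 21/32 → 0
  remainder 0.

S(f_1,g_4): lcm = x*y**2*z. S = 89/40*x*y**2 - 77/20*x*y*z + 10*y**2*z - 41/40*x*y - 3/2*y*z + 21/80*x.
  leading term x*y**2: subtract (-89/40*y)·f_1 from 89/40*x*y**2 - 77/20*x*y*z + 10*y**2*z - 41/40*x*y - 3/2*y*z + 21/80*x → -77/20*x*y*z + 10*y**2*z + 63/8*x*y - 89/4*y**2 - 3/2*y*z + 21/80*x + 267/80*y
  leading term x*y*z: subtract (77/20*z)·f_1 from -77/20*x*y*z + 10*y**2*z + 63/8*x*y - 89/4*y**2 - 3/2*y*z + 21/80*x + 267/80*y → 10*y**2*z + 63/8*x*y - 89/4*y**2 - 77/5*x*z + 37*y*z + 21/80*x + 267/80*y - 231/40*z
  leading term y**2*z: subtract (4)·g_4 from 10*y**2*z + 63/8*x*y - 89/4*y**2 - 77/5*x*z + 37*y*z + 21/80*x + 267/80*y - 231/40*z → 63/8*x*y - 77/5*x*z + 77/2*y*z + 21/80*x - 553/80*y - 231/40*z + 21/8
  leading term x*y: subtract (-63/8)·f_1 from 63/8*x*y - 77/5*x*z + 77/2*y*z + 21/80*x - 553/80*y - 231/40*z + 21/8 → -77/5*x*z + 77/2*y*z + 2541/80*x - 6853/80*y - 231/40*z + 231/16
  leading term x*z: subtract (77/20)·g_3 from -77/5*x*z + 77/2*y*z + 2541/80*x - 6853/80*y - 231/40*z + 231/16 → 0
  remainder 0.

S(f_2,g_4): lcm = x*y**2*z. S = -11/40*x*y**2 + 3/20*x*y*z + 29/40*x*y - 11/4*y**2 + 21/80*x.
  leading term x*y**2: subtract (11/40*y)·f_1 from -11/40*x*y**2 + 3/20*x*y*z + 29/40*x*y - 11/4*y**2 + 21/80*x → 3/20*x*y*z - 3/8*x*y + 21/80*x - 33/80*y
  leading term x*y*z: subtract (-3/20*z)·f_1 from 3/20*x*y*z - 3/8*x*y + 21/80*x - 33/80*y → -3/8*x*y + 3/5*x*z - 3/2*y*z + 21/80*x - 33/80*y + 9/40*z
  leading term x*y: subtract (3/8)·f_1 from -3/8*x*y + 3/5*x*z - 3/2*y*z + 21/80*x - 33/80*y + 9/40*z → 3/5*x*z - 3/2*y*z - 99/80*x + 267/80*y + 9/40*z - 9/16
  leading term x*z: subtract (-3/20)·g_3 from 3/5*x*z - 3/2*y*z - 99/80*x + 267/80*y + 9/40*z - 9/16 → 0
  remainder 0.

S(g_3,g_4): lcm = x*y**2*z. S = -5/2*y**3*z + 13/80*x*y**2 + 89/16*y**3 + 3/20*x*y*z + 3/8*y**2*z - 41/40*x*y - 15/16*y**2 + 21/80*x.
  leading term y**3*z: subtract (-y)·g_4 from -5/2*y**3*z + 13/80*x*y**2 + 89/16*y**3 + 3/20*x*y*z + 3/8*y**2*z - 41/40*x*y - 15/16*y**2 + 21/80*x → 13/80*x*y**2 + 3/20*x*y*z - 41/40*x*y + 13/8*y**2 + 21/80*x - 21/32*y
  leading term x*y**2: subtract (-13/80*y)·f_1 from 13/80*x*y**2 + 3/20*x*y*z - 41/40*x*y + 13/8*y**2 + 21/80*x - 21/32*y → 3/20*x*y*z - 3/8*x*y + 21/80*x - 33/80*y
  leading term x*y*z: subtract (-3/20*z)·f_1 from 3/20*x*y*z - 3/8*x*y + 21/80*x - 33/80*y → -3/8*x*y + 3/5*x*z - 3/2*y*z + 21/80*x - 33/80*y + 9/40*z
  leading term x*y: subtract (3/8)·f_1 from -3/8*x*y + 3/5*x*z - 3/2*y*z + 21/80*x - 33/80*y + 9/40*z → 3/5*x*z - 3/2*y*z - 99/80*x + 267/80*y + 9/40*z - 9/16
  leading term x*z: subtract (-3/20)·g_3 from 3/5*x*z - 3/2*y*z - 99/80*x + 267/80*y + 9/40*z - 9/16 → 0
  remainder 0.

Every S-polynomial of the final basis reduces to 0, so we have a Gröbner basis.
Inter-reduce: drop elements whose leading term is divisible by another's, tail-reduce, and make monic.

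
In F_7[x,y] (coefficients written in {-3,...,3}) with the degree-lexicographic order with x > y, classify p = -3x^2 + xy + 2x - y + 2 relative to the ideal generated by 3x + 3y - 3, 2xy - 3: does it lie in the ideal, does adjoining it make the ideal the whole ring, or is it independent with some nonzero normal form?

First compute the reduced Gröbner basis of I by Buchberger's algorithm.
f_1 = 3x + 3y - 3, LT = x.
f_2 = 2xy - 3, LT = xy.

S(f_1,f_2): lcm = xy. S = y^2 - y - 2.
  leading term y^2: no divisor's leading term divides it; move y^2 to the remainder.
  leading term y: no divisor's leading term divides it; move -y to the remainder.
  leading term 1: no divisor's leading term divides it; move -2 to the remainder.
  remainder y^2 - y - 2 ≠ 0; add h_3 = y^2 - y - 2 to the basis.

The other S-polynomials (S(f_1,h_3), S(f_2,h_3)) all reduce to 0 modulo the current basis, so we have a Gröbner basis.
Inter-reduce: drop elements whose leading term is divisible by another's, tail-reduce, and make monic.
Reduced Gröbner basis: {y^2 - y - 2, x + y - 1}.
Label its elements g_1 = y^2 - y - 2, g_2 = x + y - 1.

Reduce p = -3x^2 + xy + 2x - y + 2 modulo G:
  leading term x^2: subtract (-3x)·g_2 from -3x^2 + xy + 2x - y + 2 → -3xy - x - y + 2
  leading term xy: subtract (-3y)·g_2 from -3xy - x - y + 2 → 3y^2 - x + 3y + 2
  leading term y^2: subtract (3)·g_1 from 3y^2 - x + 3y + 2 → -x - y + 1
  leading term x: subtract (-1)·g_2 from -x - y + 1 → 0
  normal form = 0.
Since the normal form is 0, p ∈ I.

-3x^2 + xy + 2x - y + 2 lies in I (it reduces to 0).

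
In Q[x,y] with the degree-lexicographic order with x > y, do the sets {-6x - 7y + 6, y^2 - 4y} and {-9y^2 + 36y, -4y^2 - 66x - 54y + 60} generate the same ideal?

Equality of ideals is decidable: compute both reduced Gröbner bases (unique for the ordering) and check whether they agree.
Buchberger on the first generating set:
f_1 = -6x - 7y + 6, LT = x.
f_2 = y^2 - 4y, LT = y^2.

The S-polynomials (S(f_1,f_2)) all reduce to 0 modulo the current basis, so we have a Gröbner basis.
Inter-reduce: drop elements whose leading term is divisible by another's, tail-reduce, and make monic.
Reduced Gröbner basis: {y^2 - 4y, x + 7/6y - 1}.

Buchberger on the second generating set:
h_1 = -9y^2 + 36y, LT = y^2.
h_2 = -4y^2 - 66x - 54y + 60, LT = y^2.

S(h_1,h_2): lcm = y^2. S = -33/2x - 35/2y + 15.
  leading term x: no divisor's leading term divides it; move -33/2x to the remainder.
  leading term y: no divisor's leading term divides it; move -35/2y to the remainder.
  leading term 1: no divisor's leading term divides it; move 15 to the remainder.
  remainder -33/2x - 35/2y + 15 ≠ 0; add k_3 = -33/2x - 35/2y + 15 to the basis.

The other S-polynomials (S(h_1,k_3), S(h_2,k_3)) all reduce to 0 modulo the current basis, so we have a Gröbner basis.
Inter-reduce: drop elements whose leading term is divisible by another's, tail-reduce, and make monic.
Reduced Gröbner basis: {y^2 - 4y, x + 35/33y - 10/11}.

The bases are distinct; the ideals are different.

No, the ideals differ.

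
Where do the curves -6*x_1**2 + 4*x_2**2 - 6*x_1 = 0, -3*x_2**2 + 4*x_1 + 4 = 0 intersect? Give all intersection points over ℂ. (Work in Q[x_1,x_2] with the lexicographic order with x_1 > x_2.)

{(-1, 0), (8/9, -2*sqrt(51)/9), (8/9, 2*sqrt(51)/9)}

Compute a lex Gröbner basis by Buchberger's algorithm.
f_1 = -6*x_1**2 - 6*x_1 + 4*x_2**2, LT = x_1**2.
f_2 = 4*x_1 - 3*x_2**2 + 4, LT = x_1.

S(f_1,f_2): lcm = x_1**2. S = 3/4*x_1*x_2**2 - 2/3*x_2**2.
  leading term x_1*x_2**2: subtract (3/16*x_2**2)·f_2 from 3/4*x_1*x_2**2 - 2/3*x_2**2 → 9/16*x_2**4 - 17/12*x_2**2
  leading term x_2**4: no divisor's leading term divides it; move 9/16*x_2**4 to the remainder.
  leading term x_2**2: no divisor's leading term divides it; move -17/12*x_2**2 to the remainder.
  remainder 9/16*x_2**4 - 17/12*x_2**2 ≠ 0; add h_3 = 9/16*x_2**4 - 17/12*x_2**2 to the basis.

The other S-polynomials (S(f_1,h_3), S(f_2,h_3)) all reduce to 0 modulo the current basis, so we have a Gröbner basis.
Inter-reduce: drop elements whose leading term is divisible by another's, tail-reduce, and make monic.
Reduced Gröbner basis: {x_1 - 3/4*x_2**2 + 1, x_2**4 - 68/27*x_2**2}.

Since the basis is lex-ordered, x_2**4 - 68/27*x_2**2 is univariate in x_2. Its roots are {0, -2*sqrt(51)/9, 2*sqrt(51)/9}. Back-substituting each root into the other basis elements fixes the other coordinates.
  x_2 = 0: the earlier basis element becomes x_1 + 1 = 0, giving x_1 = -1 — point (-1, 0).
  x_2 = -2*sqrt(51)/9: the earlier basis element becomes x_1 - 8/9 = 0, giving x_1 = 8/9 — point (8/9, -2*sqrt(51)/9).
  x_2 = 2*sqrt(51)/9: the earlier basis element becomes x_1 - 8/9 = 0, giving x_1 = 8/9 — point (8/9, 2*sqrt(51)/9).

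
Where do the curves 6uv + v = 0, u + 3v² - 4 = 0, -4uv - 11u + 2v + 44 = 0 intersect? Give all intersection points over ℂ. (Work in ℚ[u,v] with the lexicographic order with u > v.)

{(4, 0)}

Compute a lex Gröbner basis by Buchberger's algorithm.
f_1 = 6uv + v, LT = uv.
f_2 = u + 3v² - 4, LT = u.
f_3 = -4uv - 11u + 2v + 44, LT = uv.

S(f_1,f_2): lcm = uv. S = -3v³ + 25/6v.
  leading term v³: no divisor's leading term divides it; move -3v³ to the remainder.
  leading term v: no divisor's leading term divides it; move 25/6v to the remainder.
  remainder -3v³ + 25/6v ≠ 0; add h_4 = -3v³ + 25/6v to the basis.

S(f_1,f_3): lcm = uv. S = -11/4u + ⅔v + 11.
  leading term u: subtract (-11/4)·f_2 from -11/4u + ⅔v + 11 → 33/4v² + ⅔v
  leading term v²: no divisor's leading term divides it; move 33/4v² to the remainder.
  leading term v: no divisor's leading term divides it; move ⅔v to the remainder.
  remainder 33/4v² + ⅔v ≠ 0; add h_5 = 33/4v² + ⅔v to the basis.

S(f_3,h_5): lcm = uv². S = 1057/396uv - ½v² - 11v.
  leading term uv: subtract (1057/2376)·f_1 from 1057/396uv - ½v² - 11v → -½v² - 27193/2376v
  leading term v²: subtract (-2/33)·h_5 from -½v² - 27193/2376v → -27097/2376v
  leading term v: no divisor's leading term divides it; move -27097/2376v to the remainder.
  remainder -27097/2376v ≠ 0; add h_6 = -27097/2376v to the basis.

The other S-polynomials (S(f_2,f_3), S(f_1,h_4), S(f_2,h_4), S(f_3,h_4), S(f_1,h_5), S(f_2,h_5), S(h_4,h_5), S(f_1,h_6), S(f_2,h_6), S(f_3,h_6), S(h_4,h_6), S(h_5,h_6)) all reduce to 0 modulo the current basis, so we have a Gröbner basis.
Inter-reduce: drop elements whose leading term is divisible by another's, tail-reduce, and make monic.
Reduced Gröbner basis: {u - 4, v}.

Since the basis is lex-ordered, v is univariate in v. Its roots are {0}. Back-substituting each root into the other basis elements fixes the other coordinates.
  v = 0: the earlier basis element becomes u - 4 = 0, giving u = 4 — point (4, 0).
Each listed point satisfies every original equation (direct substitution).
This is the nonlinear analogue of row-reducing a linear system.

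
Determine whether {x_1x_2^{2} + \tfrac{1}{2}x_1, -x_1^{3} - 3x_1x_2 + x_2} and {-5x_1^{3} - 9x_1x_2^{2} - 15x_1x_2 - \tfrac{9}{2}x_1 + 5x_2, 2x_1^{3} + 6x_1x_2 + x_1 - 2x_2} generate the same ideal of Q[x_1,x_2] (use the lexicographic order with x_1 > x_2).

No, the ideals differ.

Equality of ideals is decidable: compute both reduced Gröbner bases (unique for the ordering) and check whether they agree.
Buchberger on the first generating set:
f_1 = x_1x_2^{2} + \tfrac{1}{2}x_1, LT = x_1x_2^{2}.
f_2 = -x_1^{3} - 3x_1x_2 + x_2, LT = x_1^{3}.

S(f_1,f_2): lcm = x_1^{3}x_2^{2}. S = \tfrac{1}{2}x_1^{3} - 3x_1x_2^{3} + x_2^{3}.
  leading term x_1^{3}: subtract (-\tfrac{1}{2})·f_2 from \tfrac{1}{2}x_1^{3} - 3x_1x_2^{3} + x_2^{3} → -3x_1x_2^{3} - \tfrac{3}{2}x_1x_2 + x_2^{3} + \tfrac{1}{2}x_2
  leading term x_1x_2^{3}: subtract (-3x_2)·f_1 from -3x_1x_2^{3} - \tfrac{3}{2}x_1x_2 + x_2^{3} + \tfrac{1}{2}x_2 → x_2^{3} + \tfrac{1}{2}x_2
  leading term x_2^{3}: no divisor's leading term divides it; move x_2^{3} to the remainder.
  leading term x_2: no divisor's leading term divides it; move \tfrac{1}{2}x_2 to the remainder.
  remainder x_2^{3} + \tfrac{1}{2}x_2 ≠ 0; add g_3 = x_2^{3} + \tfrac{1}{2}x_2 to the basis.

The other S-polynomials (S(f_1,g_3), S(f_2,g_3)) all reduce to 0 modulo the current basis, so we have a Gröbner basis.
Inter-reduce: drop elements whose leading term is divisible by another's, tail-reduce, and make monic.
Reduced Gröbner basis: {x_1^{3} + 3x_1x_2 - x_2, x_1x_2^{2} + \tfrac{1}{2}x_1, x_2^{3} + \tfrac{1}{2}x_2}.

Buchberger on the second generating set:
h_1 = -5x_1^{3} - 9x_1x_2^{2} - 15x_1x_2 - \tfrac{9}{2}x_1 + 5x_2, LT = x_1^{3}.
h_2 = 2x_1^{3} + 6x_1x_2 + x_1 - 2x_2, LT = x_1^{3}.

S(h_1,h_2): lcm = x_1^{3}. S = \tfrac{9}{5}x_1x_2^{2} + \tfrac{2}{5}x_1.
  leading term x_1x_2^{2}: no divisor's leading term divides it; move \tfrac{9}{5}x_1x_2^{2} to the remainder.
  leading term x_1: no divisor's leading term divides it; move \tfrac{2}{5}x_1 to the remainder.
  remainder \tfrac{9}{5}x_1x_2^{2} + \tfrac{2}{5}x_1 ≠ 0; add k_3 = \tfrac{9}{5}x_1x_2^{2} + \tfrac{2}{5}x_1 to the basis.

S(h_1,k_3): lcm = x_1^{3}x_2^{2}. S = -\tfrac{2}{9}x_1^{3} + \tfrac{9}{5}x_1x_2^{4} + 3x_1x_2^{3} + \tfrac{9}{10}x_1x_2^{2} - x_2^{3}.
  leading term x_1^{3}: subtract (\tfrac{2}{45})·h_1 from -\tfrac{2}{9}x_1^{3} + \tfrac{9}{5}x_1x_2^{4} + 3x_1x_2^{3} + \tfrac{9}{10}x_1x_2^{2} - x_2^{3} → \tfrac{9}{5}x_1x_2^{4} + 3x_1x_2^{3} + \tfrac{13}{10}x_1x_2^{2} + \tfrac{2}{3}x_1x_2 + \tfrac{1}{5}x_1 - x_2^{3} - \tfrac{2}{9}x_2
  leading term x_1x_2^{4}: subtract (x_2^{2})·k_3 from \tfrac{9}{5}x_1x_2^{4} + 3x_1x_2^{3} + \tfrac{13}{10}x_1x_2^{2} + \tfrac{2}{3}x_1x_2 + \tfrac{1}{5}x_1 - x_2^{3} - \tfrac{2}{9}x_2 → 3x_1x_2^{3} + \tfrac{9}{10}x_1x_2^{2} + \tfrac{2}{3}x_1x_2 + \tfrac{1}{5}x_1 - x_2^{3} - \tfrac{2}{9}x_2
  leading term x_1x_2^{3}: subtract (\tfrac{5}{3}x_2)·k_3 from 3x_1x_2^{3} + \tfrac{9}{10}x_1x_2^{2} + \tfrac{2}{3}x_1x_2 + \tfrac{1}{5}x_1 - x_2^{3} - \tfrac{2}{9}x_2 → \tfrac{9}{10}x_1x_2^{2} + \tfrac{1}{5}x_1 - x_2^{3} - \tfrac{2}{9}x_2
  leading term x_1x_2^{2}: subtract (\tfrac{1}{2})·k_3 from \tfrac{9}{10}x_1x_2^{2} + \tfrac{1}{5}x_1 - x_2^{3} - \tfrac{2}{9}x_2 → -x_2^{3} - \tfrac{2}{9}x_2
  leading term x_2^{3}: no divisor's leading term divides it; move -x_2^{3} to the remainder.
  leading term x_2: no divisor's leading term divides it; move -\tfrac{2}{9}x_2 to the remainder.
  remainder -x_2^{3} - \tfrac{2}{9}x_2 ≠ 0; add k_4 = -x_2^{3} - \tfrac{2}{9}x_2 to the basis.

The other S-polynomials (S(h_2,k_3), S(h_1,k_4), S(h_2,k_4), S(k_3,k_4)) all reduce to 0 modulo the current basis, so we have a Gröbner basis.
Inter-reduce: drop elements whose leading term is divisible by another's, tail-reduce, and make monic.
Reduced Gröbner basis: {x_1^{3} + 3x_1x_2 + \tfrac{1}{2}x_1 - x_2, x_1x_2^{2} + \tfrac{2}{9}x_1, x_2^{3} + \tfrac{2}{9}x_2}.

These differ, so the ideals are not equal.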